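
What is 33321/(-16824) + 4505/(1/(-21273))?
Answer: -537441934027/5608 ≈ -9.5835e+7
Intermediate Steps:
33321/(-16824) + 4505/(1/(-21273)) = 33321*(-1/16824) + 4505/(-1/21273) = -11107/5608 + 4505*(-21273) = -11107/5608 - 95834865 = -537441934027/5608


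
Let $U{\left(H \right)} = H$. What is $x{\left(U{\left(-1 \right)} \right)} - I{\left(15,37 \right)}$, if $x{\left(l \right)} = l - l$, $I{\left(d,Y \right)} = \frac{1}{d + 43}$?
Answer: $- \frac{1}{58} \approx -0.017241$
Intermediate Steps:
$I{\left(d,Y \right)} = \frac{1}{43 + d}$
$x{\left(l \right)} = 0$
$x{\left(U{\left(-1 \right)} \right)} - I{\left(15,37 \right)} = 0 - \frac{1}{43 + 15} = 0 - \frac{1}{58} = - \frac{1}{58}$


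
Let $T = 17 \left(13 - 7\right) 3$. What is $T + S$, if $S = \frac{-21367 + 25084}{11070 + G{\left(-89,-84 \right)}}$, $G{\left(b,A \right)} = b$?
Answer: $\frac{3363903}{10981} \approx 306.34$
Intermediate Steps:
$S = \frac{3717}{10981}$ ($S = \frac{-21367 + 25084}{11070 - 89} = \frac{3717}{10981} \approx 0.33849$)
$T = 306$ ($T = 17 \cdot 6 \cdot 3 = 17 \cdot 18 = 306$)
$T + S = 306 + \frac{3717}{10981} = \frac{3363903}{10981}$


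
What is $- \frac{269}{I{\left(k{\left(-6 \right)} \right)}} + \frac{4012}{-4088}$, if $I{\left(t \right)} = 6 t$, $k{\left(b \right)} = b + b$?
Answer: $\frac{101351}{36792} \approx 2.7547$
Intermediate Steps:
$k{\left(b \right)} = 2 b$
$- \frac{269}{I{\left(k{\left(-6 \right)} \right)}} + \frac{4012}{-4088} = - \frac{269}{6 \cdot 2 \left(-6\right)} + \frac{4012}{-4088} = - \frac{269}{6 \left(-12\right)} + 4012 \left(- \frac{1}{4088}\right) = - \frac{269}{-72} - \frac{1003}{1022} = \left(-269\right) \left(- \frac{1}{72}\right) - \frac{1003}{1022} = \frac{269}{72} - \frac{1003}{1022} = \frac{101351}{36792}$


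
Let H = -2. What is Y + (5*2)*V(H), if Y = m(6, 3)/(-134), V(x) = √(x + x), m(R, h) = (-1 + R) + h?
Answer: -4/67 + 20*I ≈ -0.059702 + 20.0*I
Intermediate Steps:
m(R, h) = -1 + R + h
V(x) = √2*√x (V(x) = √(2*x) = √2*√x)
Y = -4/67 (Y = (-1 + 6 + 3)/(-134) = 8*(-1/134) = -4/67 ≈ -0.059702)
Y + (5*2)*V(H) = -4/67 + (5*2)*(√2*√(-2)) = -4/67 + 10*(√2*(I*√2)) = -4/67 + 10*(2*I) = -4/67 + 20*I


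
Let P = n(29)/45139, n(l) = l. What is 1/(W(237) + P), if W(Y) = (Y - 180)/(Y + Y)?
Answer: 7131962/862223 ≈ 8.2716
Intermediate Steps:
W(Y) = (-180 + Y)/(2*Y) (W(Y) = (-180 + Y)/((2*Y)) = (-180 + Y)*(1/(2*Y)) = (-180 + Y)/(2*Y))
P = 29/45139 ≈ 0.00064246
1/(W(237) + P) = 1/((1/2)*(-180 + 237)/237 + 29/45139) = 1/((1/2)*(1/237)*57 + 29/45139) = 1/(19/158 + 29/45139) = 1/(862223/7131962) = 7131962/862223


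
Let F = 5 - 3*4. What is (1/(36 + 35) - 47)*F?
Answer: 23352/71 ≈ 328.90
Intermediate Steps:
F = -7 (F = 5 - 12 = -7)
(1/(36 + 35) - 47)*F = (1/(36 + 35) - 47)*(-7) = (1/71 - 47)*(-7) = -3336/71*(-7) = 23352/71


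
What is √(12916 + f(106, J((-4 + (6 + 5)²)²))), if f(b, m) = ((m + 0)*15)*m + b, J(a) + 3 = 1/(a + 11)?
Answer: √2469436097015/13700 ≈ 114.70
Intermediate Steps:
J(a) = -3 + 1/(11 + a) (J(a) = -3 + 1/(a + 11) = -3 + 1/(11 + a))
f(b, m) = b + 15*m² (f(b, m) = (m*15)*m + b = (15*m)*m + b = 15*m² + b = b + 15*m²)
√(12916 + f(106, J((-4 + (6 + 5)²)²))) = √(12916 + (106 + 15*((-32 - 3*(-4 + (6 + 5)²)²)/(11 + (-4 + (6 + 5)²)²))²)) = √(12916 + (106 + 15*((-32 - 3*(-4 + 11²)²)/(11 + (-4 + 11²)²))²)) = √(12916 + (106 + 15*((-32 - 3*(-4 + 121)²)/(11 + (-4 + 121)²))²)) = √(12916 + (106 + 15*((-32 - 3*117²)/(11 + 117²))²)) = √(12916 + (106 + 15*((-32 - 3*13689)/(11 + 13689))²)) = √(12916 + (106 + 15*((-32 - 41067)/13700)²)) = √(12916 + (106 + 15*((1/13700)*(-41099))²)) = √(12916 + (106 + 15*(-41099/13700)²)) = √(12916 + (106 + 15*(1689127801/187690000))) = √(12916 + (106 + 5067383403/37538000)) = √(12916 + 9046411403/37538000) = √(493887219403/37538000) = √2469436097015/13700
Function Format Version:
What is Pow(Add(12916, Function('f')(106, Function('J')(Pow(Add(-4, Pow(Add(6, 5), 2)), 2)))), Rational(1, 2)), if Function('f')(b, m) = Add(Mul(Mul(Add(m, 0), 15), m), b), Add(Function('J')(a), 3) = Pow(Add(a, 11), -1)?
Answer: Mul(Rational(1, 13700), Pow(2469436097015, Rational(1, 2))) ≈ 114.70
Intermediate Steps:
Function('J')(a) = Add(-3, Pow(Add(11, a), -1)) (Function('J')(a) = Add(-3, Pow(Add(a, 11), -1)) = Add(-3, Pow(Add(11, a), -1)))
Function('f')(b, m) = Add(b, Mul(15, Pow(m, 2))) (Function('f')(b, m) = Add(Mul(Mul(m, 15), m), b) = Add(Mul(Mul(15, m), m), b) = Add(Mul(15, Pow(m, 2)), b) = Add(b, Mul(15, Pow(m, 2))))
Pow(Add(12916, Function('f')(106, Function('J')(Pow(Add(-4, Pow(Add(6, 5), 2)), 2)))), Rational(1, 2)) = Pow(Add(12916, Add(106, Mul(15, Pow(Mul(Pow(Add(11, Pow(Add(-4, Pow(Add(6, 5), 2)), 2)), -1), Add(-32, Mul(-3, Pow(Add(-4, Pow(Add(6, 5), 2)), 2)))), 2)))), Rational(1, 2)) = Pow(Add(12916, Add(106, Mul(15, Pow(Mul(Pow(Add(11, Pow(Add(-4, Pow(11, 2)), 2)), -1), Add(-32, Mul(-3, Pow(Add(-4, Pow(11, 2)), 2)))), 2)))), Rational(1, 2)) = Pow(Add(12916, Add(106, Mul(15, Pow(Mul(Pow(Add(11, Pow(Add(-4, 121), 2)), -1), Add(-32, Mul(-3, Pow(Add(-4, 121), 2)))), 2)))), Rational(1, 2)) = Pow(Add(12916, Add(106, Mul(15, Pow(Mul(Pow(Add(11, Pow(117, 2)), -1), Add(-32, Mul(-3, Pow(117, 2)))), 2)))), Rational(1, 2)) = Pow(Add(12916, Add(106, Mul(15, Pow(Mul(Pow(Add(11, 13689), -1), Add(-32, Mul(-3, 13689))), 2)))), Rational(1, 2)) = Pow(Add(12916, Add(106, Mul(15, Pow(Mul(Pow(13700, -1), Add(-32, -41067)), 2)))), Rational(1, 2)) = Pow(Add(12916, Add(106, Mul(15, Pow(Mul(Rational(1, 13700), -41099), 2)))), Rational(1, 2)) = Pow(Add(12916, Add(106, Mul(15, Pow(Rational(-41099, 13700), 2)))), Rational(1, 2)) = Pow(Add(12916, Add(106, Mul(15, Rational(1689127801, 187690000)))), Rational(1, 2)) = Pow(Add(12916, Add(106, Rational(5067383403, 37538000))), Rational(1, 2)) = Pow(Add(12916, Rational(9046411403, 37538000)), Rational(1, 2)) = Pow(Rational(493887219403, 37538000), Rational(1, 2)) = Mul(Rational(1, 13700), Pow(2469436097015, Rational(1, 2)))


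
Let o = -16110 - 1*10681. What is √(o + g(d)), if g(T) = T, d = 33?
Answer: I*√26758 ≈ 163.58*I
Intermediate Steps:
o = -26791 (o = -16110 - 10681 = -26791)
√(o + g(d)) = √(-26791 + 33) = √(-26758) = I*√26758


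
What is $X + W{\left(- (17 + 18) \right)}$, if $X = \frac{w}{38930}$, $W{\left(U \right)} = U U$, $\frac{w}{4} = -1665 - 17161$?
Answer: $\frac{23806973}{19465} \approx 1223.1$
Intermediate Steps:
$w = -75304$ ($w = 4 \left(-1665 - 17161\right) = 4 \left(-18826\right) = -75304$)
$W{\left(U \right)} = U^{2}$
$X = - \frac{37652}{19465}$ ($X = - \frac{75304}{38930} = \left(-75304\right) \frac{1}{38930} = - \frac{37652}{19465} \approx -1.9343$)
$X + W{\left(- (17 + 18) \right)} = - \frac{37652}{19465} + \left(- (17 + 18)\right)^{2} = - \frac{37652}{19465} + \left(\left(-1\right) 35\right)^{2} = - \frac{37652}{19465} + \left(-35\right)^{2} = - \frac{37652}{19465} + 1225 = \frac{23806973}{19465}$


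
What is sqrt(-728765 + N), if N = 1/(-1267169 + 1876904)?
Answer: I*sqrt(270937897952412390)/609735 ≈ 853.68*I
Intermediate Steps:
N = 1/609735 ≈ 1.6401e-6
sqrt(-728765 + N) = sqrt(-728765 + 1/609735) = sqrt(-444353527274/609735) = I*sqrt(270937897952412390)/609735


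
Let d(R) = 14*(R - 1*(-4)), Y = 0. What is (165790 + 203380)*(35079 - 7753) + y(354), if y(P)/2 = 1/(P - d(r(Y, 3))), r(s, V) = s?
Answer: 1503102973581/149 ≈ 1.0088e+10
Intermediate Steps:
d(R) = 56 + 14*R (d(R) = 14*(R + 4) = 14*(4 + R) = 56 + 14*R)
y(P) = 2/(-56 + P) (y(P) = 2/(P - (56 + 14*0)) = 2/(P - (56 + 0)) = 2/(P - 1*56) = 2/(P - 56) = 2/(-56 + P))
(165790 + 203380)*(35079 - 7753) + y(354) = (165790 + 203380)*(35079 - 7753) + 2/(-56 + 354) = 369170*27326 + 2/298 = 10087939420 + 2*(1/298) = 10087939420 + 1/149 = 1503102973581/149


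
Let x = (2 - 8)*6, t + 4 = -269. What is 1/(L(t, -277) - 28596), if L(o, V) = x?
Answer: -1/28632 ≈ -3.4926e-5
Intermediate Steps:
t = -273 (t = -4 - 269 = -273)
x = -36 (x = -6*6 = -36)
L(o, V) = -36
1/(L(t, -277) - 28596) = 1/(-36 - 28596) = 1/(-28632) = -1/28632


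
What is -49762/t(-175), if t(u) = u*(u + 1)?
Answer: -24881/15225 ≈ -1.6342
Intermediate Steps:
t(u) = u*(1 + u)
-49762/t(-175) = -49762*(-1/(175*(1 - 175))) = -49762/((-175*(-174))) = -49762/30450 = -49762*1/30450 = -24881/15225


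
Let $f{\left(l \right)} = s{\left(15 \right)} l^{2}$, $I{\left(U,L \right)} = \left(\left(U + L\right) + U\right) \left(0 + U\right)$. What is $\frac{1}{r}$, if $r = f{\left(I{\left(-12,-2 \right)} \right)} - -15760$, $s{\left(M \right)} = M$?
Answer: $\frac{1}{1475920} \approx 6.7754 \cdot 10^{-7}$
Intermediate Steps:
$I{\left(U,L \right)} = U \left(L + 2 U\right)$ ($I{\left(U,L \right)} = \left(\left(L + U\right) + U\right) U = \left(L + 2 U\right) U = U \left(L + 2 U\right)$)
$f{\left(l \right)} = 15 l^{2}$
$r = 1475920$ ($r = 15 \left(- 12 \left(-2 + 2 \left(-12\right)\right)\right)^{2} - -15760 = 15 \left(- 12 \left(-2 - 24\right)\right)^{2} + 15760 = 15 \left(\left(-12\right) \left(-26\right)\right)^{2} + 15760 = 15 \cdot 312^{2} + 15760 = 15 \cdot 97344 + 15760 = 1460160 + 15760 = 1475920$)
$\frac{1}{r} = \frac{1}{1475920}$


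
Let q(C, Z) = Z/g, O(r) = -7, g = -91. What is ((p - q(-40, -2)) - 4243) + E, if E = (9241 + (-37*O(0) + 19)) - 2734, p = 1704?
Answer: 386384/91 ≈ 4246.0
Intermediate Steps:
q(C, Z) = -Z/91 (q(C, Z) = Z/(-91) = Z*(-1/91) = -Z/91)
E = 6785 (E = (9241 + (-37*(-7) + 19)) - 2734 = (9241 + (259 + 19)) - 2734 = (9241 + 278) - 2734 = 9519 - 2734 = 6785)
((p - q(-40, -2)) - 4243) + E = ((1704 - (-1)*(-2)/91) - 4243) + 6785 = ((1704 - 1*2/91) - 4243) + 6785 = ((1704 - 2/91) - 4243) + 6785 = (155062/91 - 4243) + 6785 = -231051/91 + 6785 = 386384/91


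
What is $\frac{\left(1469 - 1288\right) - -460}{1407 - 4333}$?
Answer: $- \frac{641}{2926} \approx -0.21907$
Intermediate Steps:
$\frac{\left(1469 - 1288\right) - -460}{1407 - 4333} = \frac{181 + \left(-33 + 493\right)}{-2926} = \left(181 + 460\right) \left(- \frac{1}{2926}\right) = 641 \left(- \frac{1}{2926}\right) = - \frac{641}{2926}$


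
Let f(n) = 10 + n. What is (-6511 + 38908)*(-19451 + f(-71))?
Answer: -632130264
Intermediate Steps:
(-6511 + 38908)*(-19451 + f(-71)) = (-6511 + 38908)*(-19451 + (10 - 71)) = 32397*(-19451 - 61) = 32397*(-19512) = -632130264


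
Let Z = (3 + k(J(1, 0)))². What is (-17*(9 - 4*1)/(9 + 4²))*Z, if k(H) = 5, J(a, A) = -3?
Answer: -1088/5 ≈ -217.60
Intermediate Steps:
Z = 64 (Z = (3 + 5)² = 8² = 64)
(-17*(9 - 4*1)/(9 + 4²))*Z = -17*(9 - 4*1)/(9 + 4²)*64 = -17*(9 - 4)/(9 + 16)*64 = -85/25*64 = -17*⅕*64 = -17/5*64 = -1088/5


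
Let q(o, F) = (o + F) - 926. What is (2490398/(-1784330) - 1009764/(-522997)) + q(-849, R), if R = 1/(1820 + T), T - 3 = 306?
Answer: -1762736341567262117/993390587797145 ≈ -1774.5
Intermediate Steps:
T = 309 (T = 3 + 306 = 309)
R = 1/2129 (R = 1/(1820 + 309) = 1/2129 ≈ 0.00046970)
q(o, F) = -926 + F + o (q(o, F) = (F + o) - 926 = -926 + F + o)
(2490398/(-1784330) - 1009764/(-522997)) + q(-849, R) = (2490398/(-1784330) - 1009764/(-522997)) + (-926 + 1/2129 - 849) = (2490398*(-1/1784330) - 1009764*(-1/522997)) - 3778974/2129 = (-1245199/892165 + 1009764/522997) - 3778974/2129 = 249640757657/466599618505 - 3778974/2129 = -1762736341567262117/993390587797145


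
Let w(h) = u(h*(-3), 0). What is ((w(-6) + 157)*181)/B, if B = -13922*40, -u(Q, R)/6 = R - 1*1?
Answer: -29503/556880 ≈ -0.052979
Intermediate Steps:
u(Q, R) = 6 - 6*R (u(Q, R) = -6*(R - 1*1) = -6*(R - 1) = -6*(-1 + R) = 6 - 6*R)
w(h) = 6 (w(h) = 6 - 6*0 = 6 + 0 = 6)
B = -556880
((w(-6) + 157)*181)/B = ((6 + 157)*181)/(-556880) = (163*181)*(-1/556880) = 29503*(-1/556880) = -29503/556880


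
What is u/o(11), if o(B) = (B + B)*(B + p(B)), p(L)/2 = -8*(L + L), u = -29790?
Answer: 14895/3751 ≈ 3.9709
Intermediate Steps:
p(L) = -32*L (p(L) = 2*(-8*(L + L)) = 2*(-16*L) = -32*L)
o(B) = -62*B**2 (o(B) = (B + B)*(B - 32*B) = (2*B)*(-31*B) = -62*B**2)
u/o(11) = -29790/((-62*11**2)) = -29790/((-62*121)) = -29790/(-7502) = -29790*(-1/7502) = 14895/3751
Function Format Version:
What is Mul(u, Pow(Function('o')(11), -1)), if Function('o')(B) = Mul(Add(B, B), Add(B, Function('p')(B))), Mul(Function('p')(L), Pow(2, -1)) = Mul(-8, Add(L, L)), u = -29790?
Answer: Rational(14895, 3751) ≈ 3.9709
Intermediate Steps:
Function('p')(L) = Mul(-32, L) (Function('p')(L) = Mul(2, Mul(-8, Add(L, L))) = Mul(2, Mul(-8, Mul(2, L))) = Mul(2, Mul(-16, L)) = Mul(-32, L))
Function('o')(B) = Mul(-62, Pow(B, 2)) (Function('o')(B) = Mul(Add(B, B), Add(B, Mul(-32, B))) = Mul(Mul(2, B), Mul(-31, B)) = Mul(-62, Pow(B, 2)))
Mul(u, Pow(Function('o')(11), -1)) = Mul(-29790, Pow(Mul(-62, Pow(11, 2)), -1)) = Mul(-29790, Pow(Mul(-62, 121), -1)) = Mul(-29790, Pow(-7502, -1)) = Mul(-29790, Rational(-1, 7502)) = Rational(14895, 3751)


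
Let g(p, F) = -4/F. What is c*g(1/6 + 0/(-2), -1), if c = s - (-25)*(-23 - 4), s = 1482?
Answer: 3228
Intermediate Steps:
c = 807 (c = 1482 - (-25)*(-23 - 4) = 1482 - (-25)*(-27) = 1482 - 1*675 = 1482 - 675 = 807)
c*g(1/6 + 0/(-2), -1) = 807*(-4/(-1)) = 807*(-4*(-1)) = 807*4 = 3228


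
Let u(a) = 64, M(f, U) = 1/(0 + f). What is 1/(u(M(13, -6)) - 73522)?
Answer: -1/73458 ≈ -1.3613e-5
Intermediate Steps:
M(f, U) = 1/f
1/(u(M(13, -6)) - 73522) = 1/(64 - 73522) = 1/(-73458) = -1/73458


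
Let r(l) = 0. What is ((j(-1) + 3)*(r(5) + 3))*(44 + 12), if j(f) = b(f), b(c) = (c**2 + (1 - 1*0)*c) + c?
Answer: 336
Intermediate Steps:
b(c) = c**2 + 2*c (b(c) = (c**2 + (1 + 0)*c) + c = (c**2 + 1*c) + c = (c**2 + c) + c = (c + c**2) + c = c**2 + 2*c)
j(f) = f*(2 + f)
((j(-1) + 3)*(r(5) + 3))*(44 + 12) = ((-(2 - 1) + 3)*(0 + 3))*(44 + 12) = ((-1*1 + 3)*3)*56 = ((-1 + 3)*3)*56 = (2*3)*56 = 6*56 = 336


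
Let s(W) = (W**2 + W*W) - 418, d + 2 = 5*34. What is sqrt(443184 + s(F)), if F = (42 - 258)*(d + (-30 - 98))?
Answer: sqrt(149741966) ≈ 12237.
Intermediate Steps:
d = 168 (d = -2 + 5*34 = -2 + 170 = 168)
F = -8640 (F = (42 - 258)*(168 + (-30 - 98)) = -216*(168 - 128) = -216*40 = -8640)
s(W) = -418 + 2*W**2 (s(W) = (W**2 + W**2) - 418 = 2*W**2 - 418 = -418 + 2*W**2)
sqrt(443184 + s(F)) = sqrt(443184 + (-418 + 2*(-8640)**2)) = sqrt(443184 + (-418 + 2*74649600)) = sqrt(443184 + (-418 + 149299200)) = sqrt(443184 + 149298782) = sqrt(149741966)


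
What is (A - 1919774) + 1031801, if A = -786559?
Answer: -1674532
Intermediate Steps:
(A - 1919774) + 1031801 = (-786559 - 1919774) + 1031801 = -2706333 + 1031801 = -1674532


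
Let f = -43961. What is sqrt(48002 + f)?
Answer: 3*sqrt(449) ≈ 63.569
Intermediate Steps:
sqrt(48002 + f) = sqrt(48002 - 43961) = sqrt(4041) = 3*sqrt(449)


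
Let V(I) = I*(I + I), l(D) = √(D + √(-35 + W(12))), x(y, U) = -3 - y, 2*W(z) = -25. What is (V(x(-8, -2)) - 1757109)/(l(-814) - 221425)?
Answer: 3514118/(442850 - √2*√(-1628 + I*√190)) ≈ 7.9352 + 0.0010225*I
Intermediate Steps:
W(z) = -25/2 (W(z) = (½)*(-25) = -25/2)
l(D) = √(D + I*√190/2) (l(D) = √(D + √(-35 - 25/2)) = √(D + √(-95/2)) = √(D + I*√190/2))
V(I) = 2*I² (V(I) = I*(2*I) = 2*I²)
(V(x(-8, -2)) - 1757109)/(l(-814) - 221425) = (2*(-3 - 1*(-8))² - 1757109)/(√(4*(-814) + 2*I*√190)/2 - 221425) = (2*(-3 + 8)² - 1757109)/(√(-3256 + 2*I*√190)/2 - 221425) = (2*5² - 1757109)/(-221425 + √(-3256 + 2*I*√190)/2) = (2*25 - 1757109)/(-221425 + √(-3256 + 2*I*√190)/2) = (50 - 1757109)/(-221425 + √(-3256 + 2*I*√190)/2) = -1757059/(-221425 + √(-3256 + 2*I*√190)/2)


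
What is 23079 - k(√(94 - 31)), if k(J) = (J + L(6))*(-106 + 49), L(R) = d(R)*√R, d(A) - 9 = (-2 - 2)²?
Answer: 23079 + 171*√7 + 1425*√6 ≈ 27022.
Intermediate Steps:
d(A) = 25 (d(A) = 9 + (-2 - 2)² = 9 + (-4)² = 9 + 16 = 25)
L(R) = 25*√R
k(J) = -1425*√6 - 57*J (k(J) = (J + 25*√6)*(-106 + 49) = (J + 25*√6)*(-57) = -1425*√6 - 57*J)
23079 - k(√(94 - 31)) = 23079 - (-1425*√6 - 57*√(94 - 31)) = 23079 - (-1425*√6 - 171*√7) = 23079 + (171*√7 + 1425*√6) = 23079 + 171*√7 + 1425*√6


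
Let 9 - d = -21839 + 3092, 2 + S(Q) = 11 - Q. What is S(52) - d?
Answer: -18799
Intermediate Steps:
S(Q) = 9 - Q (S(Q) = -2 + (11 - Q) = 9 - Q)
d = 18756 (d = 9 - (-21839 + 3092) = 9 - 1*(-18747) = 9 + 18747 = 18756)
S(52) - d = (9 - 1*52) - 1*18756 = (9 - 52) - 18756 = -43 - 18756 = -18799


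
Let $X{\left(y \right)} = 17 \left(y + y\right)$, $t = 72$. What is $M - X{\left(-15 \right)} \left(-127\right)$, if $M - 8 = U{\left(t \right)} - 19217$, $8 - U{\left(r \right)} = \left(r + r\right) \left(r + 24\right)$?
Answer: $-97795$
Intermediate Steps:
$X{\left(y \right)} = 34 y$ ($X{\left(y \right)} = 17 \cdot 2 y = 34 y$)
$U{\left(r \right)} = 8 - 2 r \left(24 + r\right)$ ($U{\left(r \right)} = 8 - \left(r + r\right) \left(r + 24\right) = 8 - 2 r \left(24 + r\right)$)
$M = -33025$ ($M = 8 - 33033 = -33025$)
$M - X{\left(-15 \right)} \left(-127\right) = -33025 - 34 \left(-15\right) \left(-127\right) = -33025 - \left(-510\right) \left(-127\right) = -33025 - 64770 = -97795$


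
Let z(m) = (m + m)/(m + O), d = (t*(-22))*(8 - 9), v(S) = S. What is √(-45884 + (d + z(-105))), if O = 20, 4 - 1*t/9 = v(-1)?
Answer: 2*I*√3243413/17 ≈ 211.88*I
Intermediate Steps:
t = 45 (t = 36 - 9*(-1) = 36 + 9 = 45)
d = 990 (d = (45*(-22))*(8 - 9) = -990*(-1) = 990)
z(m) = 2*m/(20 + m) (z(m) = (m + m)/(m + 20) = (2*m)/(20 + m) = 2*m/(20 + m))
√(-45884 + (d + z(-105))) = √(-45884 + (990 + 2*(-105)/(20 - 105))) = √(-45884 + (990 + 2*(-105)/(-85))) = √(-45884 + (990 + 2*(-105)*(-1/85))) = √(-45884 + (990 + 42/17)) = √(-45884 + 16872/17) = √(-763156/17) = 2*I*√3243413/17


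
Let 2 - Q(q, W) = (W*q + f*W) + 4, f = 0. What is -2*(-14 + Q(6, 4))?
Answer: 80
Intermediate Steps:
Q(q, W) = -2 - W*q (Q(q, W) = 2 - ((W*q + 0*W) + 4) = 2 - ((W*q + 0) + 4) = 2 - (W*q + 4) = 2 - (4 + W*q) = 2 + (-4 - W*q) = -2 - W*q)
-2*(-14 + Q(6, 4)) = -2*(-14 + (-2 - 1*4*6)) = -2*(-14 + (-2 - 24)) = -2*(-14 - 26) = -2*(-40) = 80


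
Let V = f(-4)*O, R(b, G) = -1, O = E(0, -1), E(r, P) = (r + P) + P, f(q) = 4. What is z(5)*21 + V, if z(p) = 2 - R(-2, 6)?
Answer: 55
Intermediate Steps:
E(r, P) = r + 2*P (E(r, P) = (P + r) + P = r + 2*P)
O = -2 (O = 0 + 2*(-1) = 0 - 2 = -2)
z(p) = 3 (z(p) = 2 - 1*(-1) = 2 + 1 = 3)
V = -8 (V = 4*(-2) = -8)
z(5)*21 + V = 3*21 - 8 = 63 - 8 = 55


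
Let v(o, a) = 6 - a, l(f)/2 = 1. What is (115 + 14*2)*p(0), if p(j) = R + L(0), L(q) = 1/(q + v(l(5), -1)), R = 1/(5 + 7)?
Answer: 2717/84 ≈ 32.345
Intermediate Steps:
l(f) = 2 (l(f) = 2*1 = 2)
R = 1/12 ≈ 0.083333
L(q) = 1/(7 + q) (L(q) = 1/(q + (6 - 1*(-1))) = 1/(q + (6 + 1)) = 1/(q + 7) = 1/(7 + q))
p(j) = 19/84 (p(j) = 1/12 + 1/(7 + 0) = 1/12 + 1/7 = 19/84)
(115 + 14*2)*p(0) = (115 + 14*2)*(19/84) = (115 + 28)*(19/84) = 143*(19/84) = 2717/84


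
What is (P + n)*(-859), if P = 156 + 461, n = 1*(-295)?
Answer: -276598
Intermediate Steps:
n = -295
P = 617
(P + n)*(-859) = (617 - 295)*(-859) = 322*(-859) = -276598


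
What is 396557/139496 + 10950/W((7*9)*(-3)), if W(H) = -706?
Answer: -89107997/7034584 ≈ -12.667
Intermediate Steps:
396557/139496 + 10950/W((7*9)*(-3)) = 396557/139496 + 10950/(-706) = 396557*(1/139496) + 10950*(-1/706) = 56651/19928 - 5475/353 = -89107997/7034584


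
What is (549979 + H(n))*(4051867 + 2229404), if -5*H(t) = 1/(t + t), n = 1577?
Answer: 54478523843701659/15770 ≈ 3.4546e+12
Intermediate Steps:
H(t) = -1/(10*t) (H(t) = -1/(5*(t + t)) = -1/(2*t)/5 = -1/(10*t))
(549979 + H(n))*(4051867 + 2229404) = (549979 - ⅒/1577)*(4051867 + 2229404) = (549979 - ⅒*1/1577)*6281271 = (549979 - 1/15770)*6281271 = (8673168829/15770)*6281271 = 54478523843701659/15770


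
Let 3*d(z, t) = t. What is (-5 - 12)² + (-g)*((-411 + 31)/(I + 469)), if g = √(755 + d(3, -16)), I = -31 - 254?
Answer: 289 + 95*√6747/138 ≈ 345.55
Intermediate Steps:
I = -285
d(z, t) = t/3
g = √6747/3 (g = √(755 + (⅓)*(-16)) = √(755 - 16/3) = √(2249/3) = √6747/3 ≈ 27.380)
(-5 - 12)² + (-g)*((-411 + 31)/(I + 469)) = (-5 - 12)² + (-√6747/3)*((-411 + 31)/(-285 + 469)) = (-17)² + (-√6747/3)*(-380/184) = 289 + (-√6747/3)*(-380*1/184) = 289 - √6747/3*(-95/46) = 289 + 95*√6747/138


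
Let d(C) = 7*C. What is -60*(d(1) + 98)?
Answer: -6300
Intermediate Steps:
-60*(d(1) + 98) = -60*(7*1 + 98) = -60*(7 + 98) = -60*105 = -6300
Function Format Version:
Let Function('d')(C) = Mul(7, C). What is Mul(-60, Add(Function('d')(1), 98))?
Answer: -6300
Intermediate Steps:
Mul(-60, Add(Function('d')(1), 98)) = Mul(-60, Add(Mul(7, 1), 98)) = Mul(-60, Add(7, 98)) = Mul(-60, 105) = -6300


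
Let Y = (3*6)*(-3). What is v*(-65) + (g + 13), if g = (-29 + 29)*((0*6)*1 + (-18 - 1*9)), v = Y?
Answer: 3523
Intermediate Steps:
Y = -54 (Y = 18*(-3) = -54)
v = -54
g = 0 (g = 0*(0*1 + (-18 - 9)) = 0*(0 - 27) = 0*(-27) = 0)
v*(-65) + (g + 13) = -54*(-65) + (0 + 13) = 3510 + 13 = 3523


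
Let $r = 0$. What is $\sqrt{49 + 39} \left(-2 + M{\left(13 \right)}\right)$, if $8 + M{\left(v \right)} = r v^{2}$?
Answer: $- 20 \sqrt{22} \approx -93.808$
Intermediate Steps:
$M{\left(v \right)} = -8$ ($M{\left(v \right)} = -8 + 0 v^{2} = -8 + 0 = -8$)
$\sqrt{49 + 39} \left(-2 + M{\left(13 \right)}\right) = \sqrt{49 + 39} \left(-2 - 8\right) = \sqrt{88} \left(-10\right) = 2 \sqrt{22} \left(-10\right) = - 20 \sqrt{22}$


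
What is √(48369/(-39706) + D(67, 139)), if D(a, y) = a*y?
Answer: √14680642678954/39706 ≈ 96.498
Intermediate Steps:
√(48369/(-39706) + D(67, 139)) = √(48369/(-39706) + 67*139) = √(48369*(-1/39706) + 9313) = √(-48369/39706 + 9313) = √(369733609/39706) = √14680642678954/39706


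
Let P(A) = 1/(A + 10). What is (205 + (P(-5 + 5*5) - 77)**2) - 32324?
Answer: -23575619/900 ≈ -26195.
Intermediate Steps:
P(A) = 1/(10 + A)
(205 + (P(-5 + 5*5) - 77)**2) - 32324 = (205 + (1/(10 + (-5 + 5*5)) - 77)**2) - 32324 = (205 + (1/(10 + (-5 + 25)) - 77)**2) - 32324 = (205 + (1/(10 + 20) - 77)**2) - 32324 = (205 + (1/30 - 77)**2) - 32324 = (205 + (-2309/30)**2) - 32324 = (205 + 5331481/900) - 32324 = 5515981/900 - 32324 = -23575619/900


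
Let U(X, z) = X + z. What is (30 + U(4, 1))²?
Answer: 1225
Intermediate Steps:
(30 + U(4, 1))² = (30 + (4 + 1))² = (30 + 5)² = 35² = 1225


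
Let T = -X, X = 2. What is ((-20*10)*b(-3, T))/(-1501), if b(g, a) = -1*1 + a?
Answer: -600/1501 ≈ -0.39973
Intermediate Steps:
T = -2 (T = -1*2 = -2)
b(g, a) = -1 + a
((-20*10)*b(-3, T))/(-1501) = ((-20*10)*(-1 - 2))/(-1501) = -200*(-3)*(-1/1501) = 600*(-1/1501) = -600/1501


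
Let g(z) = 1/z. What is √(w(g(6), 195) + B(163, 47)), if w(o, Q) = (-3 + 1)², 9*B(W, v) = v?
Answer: √83/3 ≈ 3.0368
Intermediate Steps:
B(W, v) = v/9
w(o, Q) = 4 (w(o, Q) = (-2)² = 4)
√(w(g(6), 195) + B(163, 47)) = √(4 + (⅑)*47) = √(4 + 47/9) = √(83/9) = √83/3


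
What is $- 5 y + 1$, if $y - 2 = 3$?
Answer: $-24$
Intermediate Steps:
$y = 5$ ($y = 2 + 3 = 5$)
$- 5 y + 1 = \left(-5\right) 5 + 1 = -25 + 1 = -24$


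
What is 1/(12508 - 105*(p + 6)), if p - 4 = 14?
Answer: 1/9988 ≈ 0.00010012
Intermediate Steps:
p = 18 (p = 4 + 14 = 18)
1/(12508 - 105*(p + 6)) = 1/(12508 - 105*(18 + 6)) = 1/(12508 - 105*24) = 1/(12508 - 2520) = 1/9988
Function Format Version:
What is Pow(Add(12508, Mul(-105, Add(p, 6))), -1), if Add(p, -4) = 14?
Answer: Rational(1, 9988) ≈ 0.00010012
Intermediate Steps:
p = 18 (p = Add(4, 14) = 18)
Pow(Add(12508, Mul(-105, Add(p, 6))), -1) = Pow(Add(12508, Mul(-105, Add(18, 6))), -1) = Pow(Add(12508, Mul(-105, 24)), -1) = Pow(Add(12508, -2520), -1) = Pow(9988, -1) = Rational(1, 9988)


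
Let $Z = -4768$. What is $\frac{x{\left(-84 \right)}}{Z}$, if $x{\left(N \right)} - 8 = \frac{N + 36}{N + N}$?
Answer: $- \frac{29}{16688} \approx -0.0017378$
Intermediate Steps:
$x{\left(N \right)} = 8 + \frac{36 + N}{2 N}$ ($x{\left(N \right)} = 8 + \frac{N + 36}{N + N} = 8 + \frac{36 + N}{2 N}$)
$\frac{x{\left(-84 \right)}}{Z} = \frac{\frac{17}{2} + \frac{18}{-84}}{-4768} = \left(\frac{17}{2} + 18 \left(- \frac{1}{84}\right)\right) \left(- \frac{1}{4768}\right) = \left(\frac{17}{2} - \frac{3}{14}\right) \left(- \frac{1}{4768}\right) = \frac{58}{7} \left(- \frac{1}{4768}\right) = - \frac{29}{16688}$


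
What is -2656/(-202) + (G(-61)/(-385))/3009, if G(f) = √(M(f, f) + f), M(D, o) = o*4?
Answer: 1328/101 - I*√305/1158465 ≈ 13.149 - 1.5075e-5*I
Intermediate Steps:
M(D, o) = 4*o
G(f) = √5*√f (G(f) = √(4*f + f) = √(5*f) = √5*√f)
-2656/(-202) + (G(-61)/(-385))/3009 = -2656/(-202) + ((√5*√(-61))/(-385))/3009 = -2656*(-1/202) + ((√5*(I*√61))*(-1/385))*(1/3009) = 1328/101 + ((I*√305)*(-1/385))*(1/3009) = 1328/101 - I*√305/385*(1/3009) = 1328/101 - I*√305/1158465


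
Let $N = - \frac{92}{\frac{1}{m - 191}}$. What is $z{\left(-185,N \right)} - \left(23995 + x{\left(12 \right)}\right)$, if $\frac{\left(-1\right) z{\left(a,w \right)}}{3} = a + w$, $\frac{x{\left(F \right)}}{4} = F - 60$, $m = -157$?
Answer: $-119296$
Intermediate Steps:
$x{\left(F \right)} = -240 + 4 F$ ($x{\left(F \right)} = 4 \left(F - 60\right) = 4 \left(-60 + F\right) = -240 + 4 F$)
$N = 32016$ ($N = - \frac{92}{\frac{1}{-157 - 191}} = - \frac{92}{\frac{1}{-348}} = - \frac{92}{- \frac{1}{348}} = \left(-92\right) \left(-348\right) = 32016$)
$z{\left(a,w \right)} = - 3 a - 3 w$ ($z{\left(a,w \right)} = - 3 \left(a + w\right) = - 3 a - 3 w$)
$z{\left(-185,N \right)} - \left(23995 + x{\left(12 \right)}\right) = \left(\left(-3\right) \left(-185\right) - 96048\right) - \left(23755 + 48\right) = \left(555 - 96048\right) - 23803 = -95493 - 23803 = -119296$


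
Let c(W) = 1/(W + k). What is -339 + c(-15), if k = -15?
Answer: -10171/30 ≈ -339.03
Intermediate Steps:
c(W) = 1/(-15 + W) (c(W) = 1/(W - 15) = 1/(-15 + W))
-339 + c(-15) = -339 + 1/(-15 - 15) = -339 + 1/(-30) = -339 - 1/30 = -10171/30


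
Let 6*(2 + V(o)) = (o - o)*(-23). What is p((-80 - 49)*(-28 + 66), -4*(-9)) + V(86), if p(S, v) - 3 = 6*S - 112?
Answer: -29523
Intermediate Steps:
V(o) = -2 (V(o) = -2 + ((o - o)*(-23))/6 = -2 + (0*(-23))/6 = -2 + (⅙)*0 = -2 + 0 = -2)
p(S, v) = -109 + 6*S (p(S, v) = 3 + (6*S - 112) = 3 + (-112 + 6*S) = -109 + 6*S)
p((-80 - 49)*(-28 + 66), -4*(-9)) + V(86) = (-109 + 6*((-80 - 49)*(-28 + 66))) - 2 = (-109 + 6*(-129*38)) - 2 = (-109 + 6*(-4902)) - 2 = (-109 - 29412) - 2 = -29521 - 2 = -29523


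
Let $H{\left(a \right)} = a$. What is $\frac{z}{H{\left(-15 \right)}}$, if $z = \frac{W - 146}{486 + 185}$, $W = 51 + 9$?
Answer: $\frac{86}{10065} \approx 0.0085445$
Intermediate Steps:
$W = 60$
$z = - \frac{86}{671}$ ($z = \frac{60 - 146}{486 + 185} = - \frac{86}{671} \approx -0.12817$)
$\frac{z}{H{\left(-15 \right)}} = - \frac{86}{671 \left(-15\right)} = \left(- \frac{86}{671}\right) \left(- \frac{1}{15}\right) = \frac{86}{10065}$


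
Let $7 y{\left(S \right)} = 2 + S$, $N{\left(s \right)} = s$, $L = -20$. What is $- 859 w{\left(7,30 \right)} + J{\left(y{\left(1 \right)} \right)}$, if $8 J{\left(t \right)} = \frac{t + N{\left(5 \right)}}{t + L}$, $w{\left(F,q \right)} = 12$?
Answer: $- \frac{5648803}{548} \approx -10308.0$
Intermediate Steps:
$y{\left(S \right)} = \frac{2}{7} + \frac{S}{7}$ ($y{\left(S \right)} = \frac{2 + S}{7} = \frac{2}{7} + \frac{S}{7}$)
$J{\left(t \right)} = \frac{5 + t}{8 \left(-20 + t\right)}$ ($J{\left(t \right)} = \frac{\left(t + 5\right) \frac{1}{t - 20}}{8} = \frac{\left(5 + t\right) \frac{1}{-20 + t}}{8} = \frac{\frac{1}{-20 + t} \left(5 + t\right)}{8} = \frac{5 + t}{8 \left(-20 + t\right)}$)
$- 859 w{\left(7,30 \right)} + J{\left(y{\left(1 \right)} \right)} = \left(-859\right) 12 + \frac{5 + \left(\frac{2}{7} + \frac{1}{7} \cdot 1\right)}{8 \left(-20 + \left(\frac{2}{7} + \frac{1}{7} \cdot 1\right)\right)} = -10308 + \frac{5 + \left(\frac{2}{7} + \frac{1}{7}\right)}{8 \left(-20 + \left(\frac{2}{7} + \frac{1}{7}\right)\right)} = -10308 + \frac{5 + \frac{3}{7}}{8 \left(-20 + \frac{3}{7}\right)} = -10308 + \frac{1}{8} \frac{1}{- \frac{137}{7}} \cdot \frac{38}{7} = -10308 + \frac{1}{8} \left(- \frac{7}{137}\right) \frac{38}{7} = -10308 - \frac{19}{548} = - \frac{5648803}{548}$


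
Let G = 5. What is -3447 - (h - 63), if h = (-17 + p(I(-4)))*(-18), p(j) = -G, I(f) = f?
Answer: -3780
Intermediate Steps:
p(j) = -5 (p(j) = -1*5 = -5)
h = 396 (h = (-17 - 5)*(-18) = -22*(-18) = 396)
-3447 - (h - 63) = -3447 - (396 - 63) = -3447 - 1*333 = -3447 - 333 = -3780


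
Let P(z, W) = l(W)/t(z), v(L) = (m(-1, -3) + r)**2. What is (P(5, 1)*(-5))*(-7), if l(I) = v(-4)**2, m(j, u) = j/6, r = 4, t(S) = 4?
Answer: 9794435/5184 ≈ 1889.4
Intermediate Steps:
m(j, u) = j/6 (m(j, u) = j*(1/6) = j/6)
v(L) = 529/36 (v(L) = ((1/6)*(-1) + 4)**2 = (-1/6 + 4)**2 = (23/6)**2 = 529/36)
l(I) = 279841/1296 (l(I) = (529/36)**2 = 279841/1296)
P(z, W) = 279841/5184 (P(z, W) = (279841/1296)/4 = (279841/1296)*(1/4) = 279841/5184)
(P(5, 1)*(-5))*(-7) = ((279841/5184)*(-5))*(-7) = -1399205/5184*(-7) = 9794435/5184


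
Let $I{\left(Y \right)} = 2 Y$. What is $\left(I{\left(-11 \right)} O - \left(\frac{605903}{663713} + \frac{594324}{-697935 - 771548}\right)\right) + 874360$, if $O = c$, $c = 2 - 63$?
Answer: $\frac{854084774287237921}{975314970379} \approx 8.757 \cdot 10^{5}$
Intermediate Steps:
$c = -61$ ($c = 2 - 63 = -61$)
$O = -61$
$\left(I{\left(-11 \right)} O - \left(\frac{605903}{663713} + \frac{594324}{-697935 - 771548}\right)\right) + 874360 = \left(2 \left(-11\right) \left(-61\right) - \left(\frac{605903}{663713} + \frac{594324}{-697935 - 771548}\right)\right) + 874360 = \left(\left(-22\right) \left(-61\right) - \left(\frac{605903}{663713} + \frac{594324}{-1469483}\right)\right) + 874360 = \left(1342 - \frac{495903593137}{975314970379}\right) + 874360 = \frac{1308376786655481}{975314970379} + 874360 = \frac{854084774287237921}{975314970379}$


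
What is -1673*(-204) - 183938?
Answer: 157354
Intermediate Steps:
-1673*(-204) - 183938 = 341292 - 183938 = 157354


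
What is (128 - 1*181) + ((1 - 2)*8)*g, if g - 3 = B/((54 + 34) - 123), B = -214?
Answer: -4407/35 ≈ -125.91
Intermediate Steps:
g = 319/35 (g = 3 - 214/((54 + 34) - 123) = 3 - 214/(88 - 123) = 3 - 214/(-35) = 3 - 214*(-1/35) = 3 + 214/35 = 319/35 ≈ 9.1143)
(128 - 1*181) + ((1 - 2)*8)*g = (128 - 1*181) + ((1 - 2)*8)*(319/35) = (128 - 181) - 1*8*(319/35) = -53 - 8*319/35 = -53 - 2552/35 = -4407/35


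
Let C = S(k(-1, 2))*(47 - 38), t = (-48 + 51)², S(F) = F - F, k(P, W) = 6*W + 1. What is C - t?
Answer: -9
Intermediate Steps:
k(P, W) = 1 + 6*W
S(F) = 0
t = 9 (t = 3² = 9)
C = 0 (C = 0*(47 - 38) = 0*9 = 0)
C - t = 0 - 1*9 = 0 - 9 = -9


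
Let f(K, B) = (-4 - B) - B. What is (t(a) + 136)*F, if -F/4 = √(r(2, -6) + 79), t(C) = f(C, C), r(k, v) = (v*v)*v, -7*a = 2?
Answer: -3712*I*√137/7 ≈ -6206.8*I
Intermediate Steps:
a = -2/7 (a = -⅐*2 = -2/7 ≈ -0.28571)
f(K, B) = -4 - 2*B
r(k, v) = v³ (r(k, v) = v²*v = v³)
t(C) = -4 - 2*C
F = -4*I*√137 (F = -4*√((-6)³ + 79) = -4*√(-216 + 79) = -4*I*√137 ≈ -46.819*I)
(t(a) + 136)*F = ((-4 - 2*(-2/7)) + 136)*(-4*I*√137) = ((-4 + 4/7) + 136)*(-4*I*√137) = (-24/7 + 136)*(-4*I*√137) = 928*(-4*I*√137)/7 = -3712*I*√137/7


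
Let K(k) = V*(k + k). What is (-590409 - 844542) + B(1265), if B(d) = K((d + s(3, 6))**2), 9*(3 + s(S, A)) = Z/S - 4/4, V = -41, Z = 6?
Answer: -10696435273/81 ≈ -1.3205e+8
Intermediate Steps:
s(S, A) = -28/9 + 2/(3*S) (s(S, A) = -3 + (6/S - 4/4)/9 = -3 + (6/S - 4*1/4)/9 = -3 + (6/S - 1)/9 = -3 + (-1 + 6/S)/9 = -3 + (-1/9 + 2/(3*S)) = -28/9 + 2/(3*S))
K(k) = -82*k (K(k) = -41*(k + k) = -82*k)
B(d) = -82*(-26/9 + d)**2 (B(d) = -82*(d + (2/9)*(3 - 14*3)/3)**2 = -82*(d + (2/9)*(1/3)*(3 - 42))**2 = -82*(d + (2/9)*(1/3)*(-39))**2 = -82*(d - 26/9)**2 = -82*(-26/9 + d)**2)
(-590409 - 844542) + B(1265) = (-590409 - 844542) - 82*(-26 + 9*1265)**2/81 = -1434951 - 82*(-26 + 11385)**2/81 = -1434951 - 82/81*11359**2 = -1434951 - 82/81*129026881 = -1434951 - 10580204242/81 = -10696435273/81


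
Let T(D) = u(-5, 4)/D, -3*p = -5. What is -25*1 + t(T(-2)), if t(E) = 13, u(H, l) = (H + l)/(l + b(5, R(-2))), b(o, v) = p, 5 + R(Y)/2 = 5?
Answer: -12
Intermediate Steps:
p = 5/3 (p = -⅓*(-5) = 5/3 ≈ 1.6667)
R(Y) = 0 (R(Y) = -10 + 2*5 = -10 + 10 = 0)
b(o, v) = 5/3
u(H, l) = (H + l)/(5/3 + l) (u(H, l) = (H + l)/(l + 5/3) = (H + l)/(5/3 + l))
T(D) = -3/(17*D) (T(D) = (3*(-5 + 4)/(5 + 3*4))/D = (3*(-1)/(5 + 12))/D = (3*(-1)/17)/D = (3*(1/17)*(-1))/D = -3/(17*D))
-25*1 + t(T(-2)) = -25*1 + 13 = -25 + 13 = -12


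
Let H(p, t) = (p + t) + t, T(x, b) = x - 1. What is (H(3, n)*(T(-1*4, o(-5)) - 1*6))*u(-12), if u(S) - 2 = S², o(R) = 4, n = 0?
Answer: -4818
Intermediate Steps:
T(x, b) = -1 + x
H(p, t) = p + 2*t
u(S) = 2 + S²
(H(3, n)*(T(-1*4, o(-5)) - 1*6))*u(-12) = ((3 + 2*0)*((-1 - 1*4) - 1*6))*(2 + (-12)²) = ((3 + 0)*((-1 - 4) - 6))*(2 + 144) = (3*(-5 - 6))*146 = (3*(-11))*146 = -33*146 = -4818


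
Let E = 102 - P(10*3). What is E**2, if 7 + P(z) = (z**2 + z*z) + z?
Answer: 2961841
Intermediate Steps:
P(z) = -7 + z + 2*z**2 (P(z) = -7 + ((z**2 + z*z) + z) = -7 + ((z**2 + z**2) + z) = -7 + (2*z**2 + z) = -7 + (z + 2*z**2) = -7 + z + 2*z**2)
E = -1721 (E = 102 - (-7 + 10*3 + 2*(10*3)**2) = 102 - (-7 + 30 + 2*30**2) = 102 - (-7 + 30 + 2*900) = 102 - (-7 + 30 + 1800) = 102 - 1*1823 = 102 - 1823 = -1721)
E**2 = (-1721)**2 = 2961841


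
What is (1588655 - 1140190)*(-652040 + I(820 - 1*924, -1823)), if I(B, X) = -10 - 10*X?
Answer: -284246086300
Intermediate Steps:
(1588655 - 1140190)*(-652040 + I(820 - 1*924, -1823)) = (1588655 - 1140190)*(-652040 + (-10 - 10*(-1823))) = 448465*(-652040 + (-10 + 18230)) = 448465*(-652040 + 18220) = 448465*(-633820) = -284246086300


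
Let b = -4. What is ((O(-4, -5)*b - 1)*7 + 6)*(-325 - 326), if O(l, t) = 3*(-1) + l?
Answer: -126945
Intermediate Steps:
O(l, t) = -3 + l
((O(-4, -5)*b - 1)*7 + 6)*(-325 - 326) = (((-3 - 4)*(-4) - 1)*7 + 6)*(-325 - 326) = ((-7*(-4) - 1)*7 + 6)*(-651) = ((28 - 1)*7 + 6)*(-651) = (27*7 + 6)*(-651) = (189 + 6)*(-651) = 195*(-651) = -126945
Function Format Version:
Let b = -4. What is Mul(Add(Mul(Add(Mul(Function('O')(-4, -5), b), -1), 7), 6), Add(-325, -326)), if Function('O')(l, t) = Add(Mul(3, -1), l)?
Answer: -126945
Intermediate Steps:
Function('O')(l, t) = Add(-3, l)
Mul(Add(Mul(Add(Mul(Function('O')(-4, -5), b), -1), 7), 6), Add(-325, -326)) = Mul(Add(Mul(Add(Mul(Add(-3, -4), -4), -1), 7), 6), Add(-325, -326)) = Mul(Add(Mul(Add(Mul(-7, -4), -1), 7), 6), -651) = Mul(Add(Mul(Add(28, -1), 7), 6), -651) = Mul(Add(Mul(27, 7), 6), -651) = Mul(Add(189, 6), -651) = Mul(195, -651) = -126945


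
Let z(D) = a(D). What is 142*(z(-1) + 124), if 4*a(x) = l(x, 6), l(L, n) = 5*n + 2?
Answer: 18744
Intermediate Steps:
l(L, n) = 2 + 5*n
a(x) = 8 (a(x) = (2 + 5*6)/4 = (2 + 30)/4 = (1/4)*32 = 8)
z(D) = 8
142*(z(-1) + 124) = 142*(8 + 124) = 142*132 = 18744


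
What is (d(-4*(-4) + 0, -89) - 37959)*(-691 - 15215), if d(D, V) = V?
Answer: 605191488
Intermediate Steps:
(d(-4*(-4) + 0, -89) - 37959)*(-691 - 15215) = (-89 - 37959)*(-691 - 15215) = -38048*(-15906) = 605191488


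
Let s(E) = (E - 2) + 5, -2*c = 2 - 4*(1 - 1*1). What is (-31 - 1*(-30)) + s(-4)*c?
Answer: 0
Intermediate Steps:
c = -1 (c = -(2 - 4*(1 - 1*1))/2 = -(2 - 4*(1 - 1))/2 = -(2 - 4*0)/2 = -(2 + 0)/2 = -½*2 = -1)
s(E) = 3 + E (s(E) = (-2 + E) + 5 = 3 + E)
(-31 - 1*(-30)) + s(-4)*c = (-31 - 1*(-30)) + (3 - 4)*(-1) = (-31 + 30) - 1*(-1) = -1 + 1 = 0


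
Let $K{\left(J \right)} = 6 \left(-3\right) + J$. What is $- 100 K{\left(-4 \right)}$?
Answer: $2200$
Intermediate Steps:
$K{\left(J \right)} = -18 + J$
$- 100 K{\left(-4 \right)} = - 100 \left(-18 - 4\right) = \left(-100\right) \left(-22\right) = 2200$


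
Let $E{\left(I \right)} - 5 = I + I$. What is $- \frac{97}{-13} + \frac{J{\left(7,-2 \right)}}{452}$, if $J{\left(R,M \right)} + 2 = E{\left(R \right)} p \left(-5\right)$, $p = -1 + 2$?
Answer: $\frac{42583}{5876} \approx 7.2469$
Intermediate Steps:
$E{\left(I \right)} = 5 + 2 I$ ($E{\left(I \right)} = 5 + \left(I + I\right) = 5 + 2 I$)
$p = 1$
$J{\left(R,M \right)} = -27 - 10 R$ ($J{\left(R,M \right)} = -2 + \left(5 + 2 R\right) 1 \left(-5\right) = -2 + \left(5 + 2 R\right) \left(-5\right) = -2 - \left(25 + 10 R\right) = -27 - 10 R$)
$- \frac{97}{-13} + \frac{J{\left(7,-2 \right)}}{452} = - \frac{97}{-13} + \frac{-27 - 70}{452} = \left(-97\right) \left(- \frac{1}{13}\right) + \left(-27 - 70\right) \frac{1}{452} = \frac{97}{13} - \frac{97}{452} = \frac{42583}{5876}$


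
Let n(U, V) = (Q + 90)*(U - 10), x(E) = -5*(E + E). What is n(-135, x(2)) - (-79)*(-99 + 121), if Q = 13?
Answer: -13197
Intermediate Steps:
x(E) = -10*E
n(U, V) = -1030 + 103*U (n(U, V) = (13 + 90)*(U - 10) = 103*(-10 + U) = -1030 + 103*U)
n(-135, x(2)) - (-79)*(-99 + 121) = (-1030 + 103*(-135)) - (-79)*(-99 + 121) = (-1030 - 13905) - (-79)*22 = -14935 - 1*(-1738) = -14935 + 1738 = -13197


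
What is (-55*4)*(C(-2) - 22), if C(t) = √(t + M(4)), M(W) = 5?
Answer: 4840 - 220*√3 ≈ 4458.9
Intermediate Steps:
C(t) = √(5 + t) (C(t) = √(t + 5) = √(5 + t))
(-55*4)*(C(-2) - 22) = (-55*4)*(√(5 - 2) - 22) = (-55*4)*(√3 - 22) = -220*(-22 + √3) = 4840 - 220*√3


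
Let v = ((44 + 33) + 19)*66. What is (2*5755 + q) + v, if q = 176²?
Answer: 48822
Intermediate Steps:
q = 30976
v = 6336 (v = (77 + 19)*66 = 96*66 = 6336)
(2*5755 + q) + v = (2*5755 + 30976) + 6336 = (11510 + 30976) + 6336 = 42486 + 6336 = 48822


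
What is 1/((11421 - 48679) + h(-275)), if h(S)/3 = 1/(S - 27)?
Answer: -302/11251919 ≈ -2.6840e-5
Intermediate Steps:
h(S) = 3/(-27 + S) (h(S) = 3/(S - 27) = 3/(-27 + S))
1/((11421 - 48679) + h(-275)) = 1/((11421 - 48679) + 3/(-27 - 275)) = 1/(-37258 + 3/(-302)) = 1/(-37258 + 3*(-1/302)) = 1/(-37258 - 3/302) = 1/(-11251919/302) = -302/11251919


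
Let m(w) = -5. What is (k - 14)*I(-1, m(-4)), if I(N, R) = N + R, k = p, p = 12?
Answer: 12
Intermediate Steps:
k = 12
(k - 14)*I(-1, m(-4)) = (12 - 14)*(-1 - 5) = -2*(-6) = 12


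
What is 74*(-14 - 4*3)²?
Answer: 50024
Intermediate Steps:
74*(-14 - 4*3)² = 74*(-14 - 12)² = 74*(-26)² = 74*676 = 50024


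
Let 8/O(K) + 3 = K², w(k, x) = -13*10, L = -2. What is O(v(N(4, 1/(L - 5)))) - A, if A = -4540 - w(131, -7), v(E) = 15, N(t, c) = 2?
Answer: 489514/111 ≈ 4410.0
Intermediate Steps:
w(k, x) = -130
A = -4410 (A = -4540 - 1*(-130) = -4540 + 130 = -4410)
O(K) = 8/(-3 + K²)
O(v(N(4, 1/(L - 5)))) - A = 8/(-3 + 15²) - 1*(-4410) = 8/(-3 + 225) + 4410 = 8/222 + 4410 = 8*(1/222) + 4410 = 4/111 + 4410 = 489514/111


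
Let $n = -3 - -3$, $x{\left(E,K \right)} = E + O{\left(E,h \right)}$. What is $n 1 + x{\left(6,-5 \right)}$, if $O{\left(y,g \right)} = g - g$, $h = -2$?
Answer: $6$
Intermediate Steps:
$O{\left(y,g \right)} = 0$
$x{\left(E,K \right)} = E$ ($x{\left(E,K \right)} = E + 0 = E$)
$n = 0$ ($n = -3 + 3 = 0$)
$n 1 + x{\left(6,-5 \right)} = 0 \cdot 1 + 6 = 0 + 6 = 6$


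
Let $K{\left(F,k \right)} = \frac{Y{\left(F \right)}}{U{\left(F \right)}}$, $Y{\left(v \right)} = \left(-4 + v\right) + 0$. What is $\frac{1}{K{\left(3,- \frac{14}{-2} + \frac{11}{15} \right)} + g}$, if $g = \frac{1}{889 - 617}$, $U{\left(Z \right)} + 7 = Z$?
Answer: $\frac{272}{69} \approx 3.942$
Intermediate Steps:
$U{\left(Z \right)} = -7 + Z$
$Y{\left(v \right)} = -4 + v$
$g = \frac{1}{272} \approx 0.0036765$
$K{\left(F,k \right)} = \frac{-4 + F}{-7 + F}$
$\frac{1}{K{\left(3,- \frac{14}{-2} + \frac{11}{15} \right)} + g} = \frac{1}{\frac{-4 + 3}{-7 + 3} + \frac{1}{272}} = \frac{1}{\frac{1}{-4} \left(-1\right) + \frac{1}{272}} = \frac{1}{\left(- \frac{1}{4}\right) \left(-1\right) + \frac{1}{272}} = \frac{1}{\frac{1}{4} + \frac{1}{272}} = \frac{1}{\frac{69}{272}} = \frac{272}{69}$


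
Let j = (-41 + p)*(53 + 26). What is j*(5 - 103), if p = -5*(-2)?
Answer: 240002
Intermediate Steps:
p = 10
j = -2449 (j = (-41 + 10)*(53 + 26) = -31*79 = -2449)
j*(5 - 103) = -2449*(5 - 103) = -2449*(-98) = 240002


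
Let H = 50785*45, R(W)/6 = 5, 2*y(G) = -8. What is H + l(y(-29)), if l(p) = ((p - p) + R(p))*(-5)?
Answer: 2285175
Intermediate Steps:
y(G) = -4 (y(G) = (½)*(-8) = -4)
R(W) = 30 (R(W) = 6*5 = 30)
l(p) = -150 (l(p) = ((p - p) + 30)*(-5) = (0 + 30)*(-5) = 30*(-5) = -150)
H = 2285325
H + l(y(-29)) = 2285325 - 150 = 2285175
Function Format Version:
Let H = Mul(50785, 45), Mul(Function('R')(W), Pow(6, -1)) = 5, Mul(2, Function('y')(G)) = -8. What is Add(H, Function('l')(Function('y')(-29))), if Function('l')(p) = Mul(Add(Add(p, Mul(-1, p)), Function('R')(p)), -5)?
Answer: 2285175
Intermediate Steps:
Function('y')(G) = -4 (Function('y')(G) = Mul(Rational(1, 2), -8) = -4)
Function('R')(W) = 30 (Function('R')(W) = Mul(6, 5) = 30)
Function('l')(p) = -150 (Function('l')(p) = Mul(Add(Add(p, Mul(-1, p)), 30), -5) = Mul(Add(0, 30), -5) = Mul(30, -5) = -150)
H = 2285325
Add(H, Function('l')(Function('y')(-29))) = Add(2285325, -150) = 2285175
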